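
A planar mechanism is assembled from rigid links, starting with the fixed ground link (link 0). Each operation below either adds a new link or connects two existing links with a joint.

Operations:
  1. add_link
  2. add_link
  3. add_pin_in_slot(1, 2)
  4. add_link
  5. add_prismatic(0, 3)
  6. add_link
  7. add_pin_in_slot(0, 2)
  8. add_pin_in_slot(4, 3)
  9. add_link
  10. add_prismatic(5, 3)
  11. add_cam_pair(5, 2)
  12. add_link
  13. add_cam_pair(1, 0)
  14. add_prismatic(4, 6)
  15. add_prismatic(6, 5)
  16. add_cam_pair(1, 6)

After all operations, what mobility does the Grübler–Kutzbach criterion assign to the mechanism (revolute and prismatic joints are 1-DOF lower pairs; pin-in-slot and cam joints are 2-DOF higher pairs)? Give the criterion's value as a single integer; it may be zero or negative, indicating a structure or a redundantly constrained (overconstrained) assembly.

M = 4

ground; <1,0,0>
#1 <2,0,0>
#2 <3,0,0>
PS:1↔2 J2 <3,0,1>
#3 <4,0,1>
P:0↔3 J1 <4,1,1>
#4 <5,1,1>
PS:0↔2 J2 <5,1,2>
PS:4↔3 J2 <5,1,3>
#5 <6,1,3>
P:5↔3 J1 <6,2,3>
C:5↔2 J2 <6,2,4>
#6 <7,2,4>
C:1↔0 J2 <7,2,5>
P:4↔6 J1 <7,3,5>
P:6↔5 J1 <7,4,5>
C:1↔6 J2 <7,4,6>
3×6 − 2×4 − 1×6 = 4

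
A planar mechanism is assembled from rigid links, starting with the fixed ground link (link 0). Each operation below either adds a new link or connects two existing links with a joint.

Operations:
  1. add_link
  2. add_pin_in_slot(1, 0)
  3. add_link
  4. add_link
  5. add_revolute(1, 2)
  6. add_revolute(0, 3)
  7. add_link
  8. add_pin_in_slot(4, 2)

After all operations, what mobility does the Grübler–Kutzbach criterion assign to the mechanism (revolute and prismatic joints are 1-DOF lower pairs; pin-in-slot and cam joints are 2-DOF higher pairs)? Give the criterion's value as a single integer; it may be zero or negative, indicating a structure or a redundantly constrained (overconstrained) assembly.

[1;0;0] (link 0 is ground)
L+ [2;0;0]
PS(1,0)∈J2 [2;0;1]
L+ [3;0;1]
L+ [4;0;1]
R(1,2)∈J1 [4;1;1]
R(0,3)∈J1 [4;2;1]
L+ [5;2;1]
PS(4,2)∈J2 [5;2;2]
mobility = 12 − 4 − 2 = 6

M = 6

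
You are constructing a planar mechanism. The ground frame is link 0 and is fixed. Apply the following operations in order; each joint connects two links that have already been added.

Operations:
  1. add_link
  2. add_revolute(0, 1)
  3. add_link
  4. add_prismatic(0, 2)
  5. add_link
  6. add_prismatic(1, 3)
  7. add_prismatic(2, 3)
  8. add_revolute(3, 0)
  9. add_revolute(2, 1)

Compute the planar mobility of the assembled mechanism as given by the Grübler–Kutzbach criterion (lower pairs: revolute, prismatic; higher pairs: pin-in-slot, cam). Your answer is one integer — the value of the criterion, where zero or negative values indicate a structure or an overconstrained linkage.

M = -3

L=1 J1=0 J2=0
add link → L=2 J1=0 J2=0
R@0,1 dof=1 J1 → L=2 J1=1 J2=0
add link → L=3 J1=1 J2=0
P@0,2 dof=1 J1 → L=3 J1=2 J2=0
add link → L=4 J1=2 J2=0
P@1,3 dof=1 J1 → L=4 J1=3 J2=0
P@2,3 dof=1 J1 → L=4 J1=4 J2=0
R@3,0 dof=1 J1 → L=4 J1=5 J2=0
R@2,1 dof=1 J1 → L=4 J1=6 J2=0
M=3(L−1)−2J1−J2=3·3−2·6−0=-3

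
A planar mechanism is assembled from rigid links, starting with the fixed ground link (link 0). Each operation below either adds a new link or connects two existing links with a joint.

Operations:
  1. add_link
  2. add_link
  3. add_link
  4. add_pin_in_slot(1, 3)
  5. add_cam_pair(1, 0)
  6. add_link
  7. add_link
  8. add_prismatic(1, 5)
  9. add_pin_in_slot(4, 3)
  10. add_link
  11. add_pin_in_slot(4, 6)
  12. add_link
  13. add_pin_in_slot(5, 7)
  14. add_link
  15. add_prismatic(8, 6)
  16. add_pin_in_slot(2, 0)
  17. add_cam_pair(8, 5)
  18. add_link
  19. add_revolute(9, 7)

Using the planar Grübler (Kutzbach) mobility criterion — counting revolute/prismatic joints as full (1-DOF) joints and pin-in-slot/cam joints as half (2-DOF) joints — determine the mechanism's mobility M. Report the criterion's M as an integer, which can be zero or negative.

L=1 J1=0 J2=0
add link → L=2 J1=0 J2=0
add link → L=3 J1=0 J2=0
add link → L=4 J1=0 J2=0
PS@1,3 dof=2 J2 → L=4 J1=0 J2=1
C@1,0 dof=2 J2 → L=4 J1=0 J2=2
add link → L=5 J1=0 J2=2
add link → L=6 J1=0 J2=2
P@1,5 dof=1 J1 → L=6 J1=1 J2=2
PS@4,3 dof=2 J2 → L=6 J1=1 J2=3
add link → L=7 J1=1 J2=3
PS@4,6 dof=2 J2 → L=7 J1=1 J2=4
add link → L=8 J1=1 J2=4
PS@5,7 dof=2 J2 → L=8 J1=1 J2=5
add link → L=9 J1=1 J2=5
P@8,6 dof=1 J1 → L=9 J1=2 J2=5
PS@2,0 dof=2 J2 → L=9 J1=2 J2=6
C@8,5 dof=2 J2 → L=9 J1=2 J2=7
add link → L=10 J1=2 J2=7
R@9,7 dof=1 J1 → L=10 J1=3 J2=7
M=3(L−1)−2J1−J2=3·9−2·3−7=14

M = 14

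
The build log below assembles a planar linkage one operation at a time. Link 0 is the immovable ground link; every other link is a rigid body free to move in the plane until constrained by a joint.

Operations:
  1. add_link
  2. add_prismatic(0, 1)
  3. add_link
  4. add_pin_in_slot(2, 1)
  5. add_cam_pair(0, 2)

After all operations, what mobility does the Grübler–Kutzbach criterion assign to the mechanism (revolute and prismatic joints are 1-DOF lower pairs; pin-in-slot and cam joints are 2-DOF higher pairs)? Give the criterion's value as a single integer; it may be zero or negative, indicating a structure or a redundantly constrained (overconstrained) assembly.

M = 2

(L,J1,J2)=(1,0,0); link0 fixed
link1: (2,0,0)
P 0-1 [J1]: (2,1,0)
link2: (3,1,0)
PS 2-1 [J2]: (3,1,1)
C 0-2 [J2]: (3,1,2)
Grübler: 3·2 − 2·1 − 2 = 2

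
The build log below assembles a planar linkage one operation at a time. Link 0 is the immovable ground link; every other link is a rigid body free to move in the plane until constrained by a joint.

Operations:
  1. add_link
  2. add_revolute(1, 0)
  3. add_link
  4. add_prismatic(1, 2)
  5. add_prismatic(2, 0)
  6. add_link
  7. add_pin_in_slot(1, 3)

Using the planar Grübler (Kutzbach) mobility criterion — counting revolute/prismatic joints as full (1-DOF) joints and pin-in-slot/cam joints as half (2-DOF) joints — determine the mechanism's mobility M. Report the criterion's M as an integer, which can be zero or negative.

M = 2

L=1 J1=0 J2=0
add link → L=2 J1=0 J2=0
R@1,0 dof=1 J1 → L=2 J1=1 J2=0
add link → L=3 J1=1 J2=0
P@1,2 dof=1 J1 → L=3 J1=2 J2=0
P@2,0 dof=1 J1 → L=3 J1=3 J2=0
add link → L=4 J1=3 J2=0
PS@1,3 dof=2 J2 → L=4 J1=3 J2=1
M=3(L−1)−2J1−J2=3·3−2·3−1=2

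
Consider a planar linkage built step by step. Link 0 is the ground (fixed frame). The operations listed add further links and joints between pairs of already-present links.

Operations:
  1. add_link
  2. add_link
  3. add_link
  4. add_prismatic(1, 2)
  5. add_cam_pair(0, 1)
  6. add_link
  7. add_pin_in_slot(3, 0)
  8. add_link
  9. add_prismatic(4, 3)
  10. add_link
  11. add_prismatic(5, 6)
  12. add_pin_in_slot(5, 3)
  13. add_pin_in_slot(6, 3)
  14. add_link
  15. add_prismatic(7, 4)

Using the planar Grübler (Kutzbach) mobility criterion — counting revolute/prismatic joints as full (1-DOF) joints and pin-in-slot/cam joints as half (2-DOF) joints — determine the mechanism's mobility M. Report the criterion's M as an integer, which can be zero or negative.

M = 9

ground; <1,0,0>
#1 <2,0,0>
#2 <3,0,0>
#3 <4,0,0>
P:1↔2 J1 <4,1,0>
C:0↔1 J2 <4,1,1>
#4 <5,1,1>
PS:3↔0 J2 <5,1,2>
#5 <6,1,2>
P:4↔3 J1 <6,2,2>
#6 <7,2,2>
P:5↔6 J1 <7,3,2>
PS:5↔3 J2 <7,3,3>
PS:6↔3 J2 <7,3,4>
#7 <8,3,4>
P:7↔4 J1 <8,4,4>
3×7 − 2×4 − 1×4 = 9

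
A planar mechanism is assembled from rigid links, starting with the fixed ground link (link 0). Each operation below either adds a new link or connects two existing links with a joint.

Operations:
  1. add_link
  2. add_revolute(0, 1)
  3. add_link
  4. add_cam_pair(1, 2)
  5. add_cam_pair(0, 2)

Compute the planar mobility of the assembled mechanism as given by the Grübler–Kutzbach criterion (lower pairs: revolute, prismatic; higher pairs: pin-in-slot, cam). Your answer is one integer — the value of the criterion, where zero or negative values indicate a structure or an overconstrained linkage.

(L,J1,J2)=(1,0,0); link0 fixed
link1: (2,0,0)
R 0-1 [J1]: (2,1,0)
link2: (3,1,0)
C 1-2 [J2]: (3,1,1)
C 0-2 [J2]: (3,1,2)
Grübler: 3·2 − 2·1 − 2 = 2

M = 2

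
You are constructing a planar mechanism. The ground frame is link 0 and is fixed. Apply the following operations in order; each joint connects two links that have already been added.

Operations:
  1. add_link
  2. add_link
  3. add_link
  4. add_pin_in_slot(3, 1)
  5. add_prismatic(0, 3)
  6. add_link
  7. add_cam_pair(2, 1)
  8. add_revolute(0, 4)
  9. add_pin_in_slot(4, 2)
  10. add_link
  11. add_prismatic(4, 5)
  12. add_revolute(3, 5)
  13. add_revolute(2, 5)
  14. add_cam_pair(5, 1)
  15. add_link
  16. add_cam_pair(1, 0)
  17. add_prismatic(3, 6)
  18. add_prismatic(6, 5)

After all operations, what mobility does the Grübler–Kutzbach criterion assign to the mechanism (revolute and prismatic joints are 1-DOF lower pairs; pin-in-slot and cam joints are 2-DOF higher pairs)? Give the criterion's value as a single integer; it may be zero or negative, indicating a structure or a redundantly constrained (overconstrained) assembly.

M = -1

link 0 = ground. State L|J1|J2 = 1|0|0
+link1  2|0|0
+link2  3|0|0
+link3  4|0|0
PS(3,1) f=2→J2  4|0|1
P(0,3) f=1→J1  4|1|1
+link4  5|1|1
C(2,1) f=2→J2  5|1|2
R(0,4) f=1→J1  5|2|2
PS(4,2) f=2→J2  5|2|3
+link5  6|2|3
P(4,5) f=1→J1  6|3|3
R(3,5) f=1→J1  6|4|3
R(2,5) f=1→J1  6|5|3
C(5,1) f=2→J2  6|5|4
+link6  7|5|4
C(1,0) f=2→J2  7|5|5
P(3,6) f=1→J1  7|6|5
P(6,5) f=1→J1  7|7|5
M = 3(7−1)−2·7−5 = 18−14−5 = -1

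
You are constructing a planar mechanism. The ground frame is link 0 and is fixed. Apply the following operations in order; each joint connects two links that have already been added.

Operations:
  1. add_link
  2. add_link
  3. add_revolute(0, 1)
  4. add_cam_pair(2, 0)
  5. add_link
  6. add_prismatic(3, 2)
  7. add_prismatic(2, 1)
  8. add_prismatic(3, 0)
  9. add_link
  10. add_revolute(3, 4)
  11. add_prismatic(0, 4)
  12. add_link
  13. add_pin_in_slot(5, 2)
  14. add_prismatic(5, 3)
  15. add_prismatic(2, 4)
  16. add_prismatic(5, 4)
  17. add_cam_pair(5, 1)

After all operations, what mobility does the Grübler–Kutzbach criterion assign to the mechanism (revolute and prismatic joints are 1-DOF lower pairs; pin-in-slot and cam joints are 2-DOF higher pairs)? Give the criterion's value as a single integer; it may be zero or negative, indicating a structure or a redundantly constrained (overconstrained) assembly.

ground; <1,0,0>
#1 <2,0,0>
#2 <3,0,0>
R:0↔1 J1 <3,1,0>
C:2↔0 J2 <3,1,1>
#3 <4,1,1>
P:3↔2 J1 <4,2,1>
P:2↔1 J1 <4,3,1>
P:3↔0 J1 <4,4,1>
#4 <5,4,1>
R:3↔4 J1 <5,5,1>
P:0↔4 J1 <5,6,1>
#5 <6,6,1>
PS:5↔2 J2 <6,6,2>
P:5↔3 J1 <6,7,2>
P:2↔4 J1 <6,8,2>
P:5↔4 J1 <6,9,2>
C:5↔1 J2 <6,9,3>
3×5 − 2×9 − 1×3 = -6

M = -6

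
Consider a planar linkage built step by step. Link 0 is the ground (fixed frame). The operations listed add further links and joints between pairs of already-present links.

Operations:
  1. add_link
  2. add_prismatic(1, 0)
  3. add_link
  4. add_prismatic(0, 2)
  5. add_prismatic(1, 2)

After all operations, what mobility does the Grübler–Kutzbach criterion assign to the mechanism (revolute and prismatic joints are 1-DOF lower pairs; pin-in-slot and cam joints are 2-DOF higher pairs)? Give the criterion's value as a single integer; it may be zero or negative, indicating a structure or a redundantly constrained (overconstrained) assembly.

link 0 = ground. State L|J1|J2 = 1|0|0
+link1  2|0|0
P(1,0) f=1→J1  2|1|0
+link2  3|1|0
P(0,2) f=1→J1  3|2|0
P(1,2) f=1→J1  3|3|0
M = 3(3−1)−2·3−0 = 6−6−0 = 0

M = 0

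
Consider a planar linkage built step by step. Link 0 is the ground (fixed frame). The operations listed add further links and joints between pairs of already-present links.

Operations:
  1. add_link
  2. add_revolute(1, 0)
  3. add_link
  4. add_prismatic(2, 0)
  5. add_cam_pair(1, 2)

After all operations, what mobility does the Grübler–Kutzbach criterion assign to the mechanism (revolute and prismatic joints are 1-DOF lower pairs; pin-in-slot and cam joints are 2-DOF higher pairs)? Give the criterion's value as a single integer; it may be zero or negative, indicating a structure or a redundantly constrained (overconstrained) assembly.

M = 1

[1;0;0] (link 0 is ground)
L+ [2;0;0]
R(1,0)∈J1 [2;1;0]
L+ [3;1;0]
P(2,0)∈J1 [3;2;0]
C(1,2)∈J2 [3;2;1]
mobility = 6 − 4 − 1 = 1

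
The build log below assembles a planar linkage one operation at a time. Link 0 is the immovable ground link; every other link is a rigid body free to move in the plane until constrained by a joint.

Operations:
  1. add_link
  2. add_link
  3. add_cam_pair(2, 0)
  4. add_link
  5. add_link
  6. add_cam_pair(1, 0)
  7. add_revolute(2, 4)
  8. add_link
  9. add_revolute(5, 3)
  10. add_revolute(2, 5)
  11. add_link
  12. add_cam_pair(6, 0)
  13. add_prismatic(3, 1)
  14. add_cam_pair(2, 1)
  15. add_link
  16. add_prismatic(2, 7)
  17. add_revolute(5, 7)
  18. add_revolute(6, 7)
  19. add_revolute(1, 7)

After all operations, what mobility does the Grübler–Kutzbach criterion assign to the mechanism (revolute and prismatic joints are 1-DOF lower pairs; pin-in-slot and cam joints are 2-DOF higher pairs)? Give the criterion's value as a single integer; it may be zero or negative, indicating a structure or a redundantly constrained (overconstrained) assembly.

ground; <1,0,0>
#1 <2,0,0>
#2 <3,0,0>
C:2↔0 J2 <3,0,1>
#3 <4,0,1>
#4 <5,0,1>
C:1↔0 J2 <5,0,2>
R:2↔4 J1 <5,1,2>
#5 <6,1,2>
R:5↔3 J1 <6,2,2>
R:2↔5 J1 <6,3,2>
#6 <7,3,2>
C:6↔0 J2 <7,3,3>
P:3↔1 J1 <7,4,3>
C:2↔1 J2 <7,4,4>
#7 <8,4,4>
P:2↔7 J1 <8,5,4>
R:5↔7 J1 <8,6,4>
R:6↔7 J1 <8,7,4>
R:1↔7 J1 <8,8,4>
3×7 − 2×8 − 1×4 = 1

M = 1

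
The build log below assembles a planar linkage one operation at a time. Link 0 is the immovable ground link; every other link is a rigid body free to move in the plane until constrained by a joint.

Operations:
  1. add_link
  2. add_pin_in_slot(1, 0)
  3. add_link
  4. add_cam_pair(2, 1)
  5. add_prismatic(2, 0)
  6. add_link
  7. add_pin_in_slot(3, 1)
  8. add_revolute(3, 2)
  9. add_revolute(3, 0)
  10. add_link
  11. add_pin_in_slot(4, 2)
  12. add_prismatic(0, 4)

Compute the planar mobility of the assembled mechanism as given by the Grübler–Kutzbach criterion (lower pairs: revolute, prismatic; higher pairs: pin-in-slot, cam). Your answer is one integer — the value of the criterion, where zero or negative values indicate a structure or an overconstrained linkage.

M = 0

[1;0;0] (link 0 is ground)
L+ [2;0;0]
PS(1,0)∈J2 [2;0;1]
L+ [3;0;1]
C(2,1)∈J2 [3;0;2]
P(2,0)∈J1 [3;1;2]
L+ [4;1;2]
PS(3,1)∈J2 [4;1;3]
R(3,2)∈J1 [4;2;3]
R(3,0)∈J1 [4;3;3]
L+ [5;3;3]
PS(4,2)∈J2 [5;3;4]
P(0,4)∈J1 [5;4;4]
mobility = 12 − 8 − 4 = 0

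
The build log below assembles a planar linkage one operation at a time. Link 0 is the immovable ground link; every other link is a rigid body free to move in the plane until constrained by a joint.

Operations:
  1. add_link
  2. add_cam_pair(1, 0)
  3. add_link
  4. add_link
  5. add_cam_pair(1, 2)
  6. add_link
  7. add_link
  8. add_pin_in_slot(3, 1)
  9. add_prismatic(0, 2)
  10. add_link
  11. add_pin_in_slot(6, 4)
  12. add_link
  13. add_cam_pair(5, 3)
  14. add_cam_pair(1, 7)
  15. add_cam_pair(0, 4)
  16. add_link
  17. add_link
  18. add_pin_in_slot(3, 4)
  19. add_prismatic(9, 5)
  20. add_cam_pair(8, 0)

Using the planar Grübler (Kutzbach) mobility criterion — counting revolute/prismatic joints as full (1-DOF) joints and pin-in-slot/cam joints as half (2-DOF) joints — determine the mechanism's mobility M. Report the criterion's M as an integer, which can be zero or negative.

M = 14

L=1 J1=0 J2=0
add link → L=2 J1=0 J2=0
C@1,0 dof=2 J2 → L=2 J1=0 J2=1
add link → L=3 J1=0 J2=1
add link → L=4 J1=0 J2=1
C@1,2 dof=2 J2 → L=4 J1=0 J2=2
add link → L=5 J1=0 J2=2
add link → L=6 J1=0 J2=2
PS@3,1 dof=2 J2 → L=6 J1=0 J2=3
P@0,2 dof=1 J1 → L=6 J1=1 J2=3
add link → L=7 J1=1 J2=3
PS@6,4 dof=2 J2 → L=7 J1=1 J2=4
add link → L=8 J1=1 J2=4
C@5,3 dof=2 J2 → L=8 J1=1 J2=5
C@1,7 dof=2 J2 → L=8 J1=1 J2=6
C@0,4 dof=2 J2 → L=8 J1=1 J2=7
add link → L=9 J1=1 J2=7
add link → L=10 J1=1 J2=7
PS@3,4 dof=2 J2 → L=10 J1=1 J2=8
P@9,5 dof=1 J1 → L=10 J1=2 J2=8
C@8,0 dof=2 J2 → L=10 J1=2 J2=9
M=3(L−1)−2J1−J2=3·9−2·2−9=14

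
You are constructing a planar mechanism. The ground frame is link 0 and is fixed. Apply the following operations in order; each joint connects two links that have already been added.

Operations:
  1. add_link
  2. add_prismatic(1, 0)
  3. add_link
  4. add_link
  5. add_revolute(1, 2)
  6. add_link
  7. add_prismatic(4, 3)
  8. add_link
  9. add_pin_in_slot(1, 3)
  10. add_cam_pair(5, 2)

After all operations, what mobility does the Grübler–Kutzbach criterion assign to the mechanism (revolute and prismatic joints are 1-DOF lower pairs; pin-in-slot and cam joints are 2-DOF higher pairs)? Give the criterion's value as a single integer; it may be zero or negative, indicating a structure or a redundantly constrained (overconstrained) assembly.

M = 7

(L,J1,J2)=(1,0,0); link0 fixed
link1: (2,0,0)
P 1-0 [J1]: (2,1,0)
link2: (3,1,0)
link3: (4,1,0)
R 1-2 [J1]: (4,2,0)
link4: (5,2,0)
P 4-3 [J1]: (5,3,0)
link5: (6,3,0)
PS 1-3 [J2]: (6,3,1)
C 5-2 [J2]: (6,3,2)
Grübler: 3·5 − 2·3 − 2 = 7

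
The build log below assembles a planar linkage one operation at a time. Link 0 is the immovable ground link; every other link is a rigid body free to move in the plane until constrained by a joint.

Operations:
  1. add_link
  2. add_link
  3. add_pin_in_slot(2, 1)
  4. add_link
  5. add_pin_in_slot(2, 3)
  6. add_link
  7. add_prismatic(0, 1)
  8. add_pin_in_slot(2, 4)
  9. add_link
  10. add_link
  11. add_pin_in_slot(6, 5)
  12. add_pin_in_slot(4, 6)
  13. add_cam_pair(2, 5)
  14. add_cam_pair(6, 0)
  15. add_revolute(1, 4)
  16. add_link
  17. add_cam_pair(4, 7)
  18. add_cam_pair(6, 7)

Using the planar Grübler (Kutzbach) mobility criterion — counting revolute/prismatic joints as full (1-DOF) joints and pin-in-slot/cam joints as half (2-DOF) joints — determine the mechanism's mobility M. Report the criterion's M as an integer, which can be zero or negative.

M = 8

[1;0;0] (link 0 is ground)
L+ [2;0;0]
L+ [3;0;0]
PS(2,1)∈J2 [3;0;1]
L+ [4;0;1]
PS(2,3)∈J2 [4;0;2]
L+ [5;0;2]
P(0,1)∈J1 [5;1;2]
PS(2,4)∈J2 [5;1;3]
L+ [6;1;3]
L+ [7;1;3]
PS(6,5)∈J2 [7;1;4]
PS(4,6)∈J2 [7;1;5]
C(2,5)∈J2 [7;1;6]
C(6,0)∈J2 [7;1;7]
R(1,4)∈J1 [7;2;7]
L+ [8;2;7]
C(4,7)∈J2 [8;2;8]
C(6,7)∈J2 [8;2;9]
mobility = 21 − 4 − 9 = 8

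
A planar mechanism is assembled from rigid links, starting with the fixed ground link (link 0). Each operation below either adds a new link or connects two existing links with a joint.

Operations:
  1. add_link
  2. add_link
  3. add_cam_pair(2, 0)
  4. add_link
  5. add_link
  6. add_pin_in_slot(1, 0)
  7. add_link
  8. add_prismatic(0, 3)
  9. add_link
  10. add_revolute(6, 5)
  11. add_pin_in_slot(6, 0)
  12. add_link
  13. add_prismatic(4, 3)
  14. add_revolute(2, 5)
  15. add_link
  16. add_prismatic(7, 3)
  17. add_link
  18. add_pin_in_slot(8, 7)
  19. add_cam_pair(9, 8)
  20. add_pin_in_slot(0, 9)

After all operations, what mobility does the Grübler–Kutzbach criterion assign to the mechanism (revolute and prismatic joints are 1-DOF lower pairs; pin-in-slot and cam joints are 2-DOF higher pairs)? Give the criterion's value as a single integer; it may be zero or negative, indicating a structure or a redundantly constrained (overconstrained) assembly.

(L,J1,J2)=(1,0,0); link0 fixed
link1: (2,0,0)
link2: (3,0,0)
C 2-0 [J2]: (3,0,1)
link3: (4,0,1)
link4: (5,0,1)
PS 1-0 [J2]: (5,0,2)
link5: (6,0,2)
P 0-3 [J1]: (6,1,2)
link6: (7,1,2)
R 6-5 [J1]: (7,2,2)
PS 6-0 [J2]: (7,2,3)
link7: (8,2,3)
P 4-3 [J1]: (8,3,3)
R 2-5 [J1]: (8,4,3)
link8: (9,4,3)
P 7-3 [J1]: (9,5,3)
link9: (10,5,3)
PS 8-7 [J2]: (10,5,4)
C 9-8 [J2]: (10,5,5)
PS 0-9 [J2]: (10,5,6)
Grübler: 3·9 − 2·5 − 6 = 11

M = 11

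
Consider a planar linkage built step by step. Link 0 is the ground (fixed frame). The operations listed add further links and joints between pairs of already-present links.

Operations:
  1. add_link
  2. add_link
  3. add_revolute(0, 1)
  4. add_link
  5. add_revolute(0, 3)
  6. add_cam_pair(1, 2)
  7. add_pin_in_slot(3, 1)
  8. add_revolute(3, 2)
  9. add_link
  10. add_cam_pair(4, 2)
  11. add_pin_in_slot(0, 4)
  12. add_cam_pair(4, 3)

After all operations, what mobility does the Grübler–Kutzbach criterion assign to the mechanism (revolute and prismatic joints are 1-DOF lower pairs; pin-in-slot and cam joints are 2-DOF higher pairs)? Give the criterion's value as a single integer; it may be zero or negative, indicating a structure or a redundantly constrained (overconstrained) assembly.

link 0 = ground. State L|J1|J2 = 1|0|0
+link1  2|0|0
+link2  3|0|0
R(0,1) f=1→J1  3|1|0
+link3  4|1|0
R(0,3) f=1→J1  4|2|0
C(1,2) f=2→J2  4|2|1
PS(3,1) f=2→J2  4|2|2
R(3,2) f=1→J1  4|3|2
+link4  5|3|2
C(4,2) f=2→J2  5|3|3
PS(0,4) f=2→J2  5|3|4
C(4,3) f=2→J2  5|3|5
M = 3(5−1)−2·3−5 = 12−6−5 = 1

M = 1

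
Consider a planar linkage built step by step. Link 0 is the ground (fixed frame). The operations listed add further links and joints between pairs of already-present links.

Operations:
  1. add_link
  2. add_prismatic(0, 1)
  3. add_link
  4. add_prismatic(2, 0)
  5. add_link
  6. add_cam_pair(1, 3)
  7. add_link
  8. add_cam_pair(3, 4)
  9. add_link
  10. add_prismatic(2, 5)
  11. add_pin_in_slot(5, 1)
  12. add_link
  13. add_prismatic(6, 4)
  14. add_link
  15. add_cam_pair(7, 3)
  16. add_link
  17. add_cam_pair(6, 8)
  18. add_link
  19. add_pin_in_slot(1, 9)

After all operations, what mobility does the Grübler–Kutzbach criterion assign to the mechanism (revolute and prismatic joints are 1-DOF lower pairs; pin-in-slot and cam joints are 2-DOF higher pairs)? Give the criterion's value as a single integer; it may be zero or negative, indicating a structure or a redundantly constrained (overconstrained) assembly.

L=1 J1=0 J2=0
add link → L=2 J1=0 J2=0
P@0,1 dof=1 J1 → L=2 J1=1 J2=0
add link → L=3 J1=1 J2=0
P@2,0 dof=1 J1 → L=3 J1=2 J2=0
add link → L=4 J1=2 J2=0
C@1,3 dof=2 J2 → L=4 J1=2 J2=1
add link → L=5 J1=2 J2=1
C@3,4 dof=2 J2 → L=5 J1=2 J2=2
add link → L=6 J1=2 J2=2
P@2,5 dof=1 J1 → L=6 J1=3 J2=2
PS@5,1 dof=2 J2 → L=6 J1=3 J2=3
add link → L=7 J1=3 J2=3
P@6,4 dof=1 J1 → L=7 J1=4 J2=3
add link → L=8 J1=4 J2=3
C@7,3 dof=2 J2 → L=8 J1=4 J2=4
add link → L=9 J1=4 J2=4
C@6,8 dof=2 J2 → L=9 J1=4 J2=5
add link → L=10 J1=4 J2=5
PS@1,9 dof=2 J2 → L=10 J1=4 J2=6
M=3(L−1)−2J1−J2=3·9−2·4−6=13

M = 13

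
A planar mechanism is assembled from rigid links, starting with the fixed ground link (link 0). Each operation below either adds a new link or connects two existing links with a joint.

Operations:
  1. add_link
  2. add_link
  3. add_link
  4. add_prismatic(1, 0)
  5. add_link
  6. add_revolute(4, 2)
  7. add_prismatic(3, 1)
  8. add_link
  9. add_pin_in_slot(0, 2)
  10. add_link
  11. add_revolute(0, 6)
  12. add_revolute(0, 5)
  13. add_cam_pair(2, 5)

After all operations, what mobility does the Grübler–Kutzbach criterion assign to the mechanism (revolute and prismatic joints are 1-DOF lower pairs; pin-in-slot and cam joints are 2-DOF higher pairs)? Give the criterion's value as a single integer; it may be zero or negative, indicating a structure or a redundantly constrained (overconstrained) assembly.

M = 6

L=1 J1=0 J2=0
add link → L=2 J1=0 J2=0
add link → L=3 J1=0 J2=0
add link → L=4 J1=0 J2=0
P@1,0 dof=1 J1 → L=4 J1=1 J2=0
add link → L=5 J1=1 J2=0
R@4,2 dof=1 J1 → L=5 J1=2 J2=0
P@3,1 dof=1 J1 → L=5 J1=3 J2=0
add link → L=6 J1=3 J2=0
PS@0,2 dof=2 J2 → L=6 J1=3 J2=1
add link → L=7 J1=3 J2=1
R@0,6 dof=1 J1 → L=7 J1=4 J2=1
R@0,5 dof=1 J1 → L=7 J1=5 J2=1
C@2,5 dof=2 J2 → L=7 J1=5 J2=2
M=3(L−1)−2J1−J2=3·6−2·5−2=6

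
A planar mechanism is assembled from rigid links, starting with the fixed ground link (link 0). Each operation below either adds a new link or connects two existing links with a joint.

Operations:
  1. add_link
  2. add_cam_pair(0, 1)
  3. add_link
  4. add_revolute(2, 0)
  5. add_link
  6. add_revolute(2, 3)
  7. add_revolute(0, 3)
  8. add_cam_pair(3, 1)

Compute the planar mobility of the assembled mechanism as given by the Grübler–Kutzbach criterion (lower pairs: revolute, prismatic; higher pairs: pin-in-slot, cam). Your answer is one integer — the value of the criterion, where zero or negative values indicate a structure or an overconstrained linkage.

L=1 J1=0 J2=0
add link → L=2 J1=0 J2=0
C@0,1 dof=2 J2 → L=2 J1=0 J2=1
add link → L=3 J1=0 J2=1
R@2,0 dof=1 J1 → L=3 J1=1 J2=1
add link → L=4 J1=1 J2=1
R@2,3 dof=1 J1 → L=4 J1=2 J2=1
R@0,3 dof=1 J1 → L=4 J1=3 J2=1
C@3,1 dof=2 J2 → L=4 J1=3 J2=2
M=3(L−1)−2J1−J2=3·3−2·3−2=1

M = 1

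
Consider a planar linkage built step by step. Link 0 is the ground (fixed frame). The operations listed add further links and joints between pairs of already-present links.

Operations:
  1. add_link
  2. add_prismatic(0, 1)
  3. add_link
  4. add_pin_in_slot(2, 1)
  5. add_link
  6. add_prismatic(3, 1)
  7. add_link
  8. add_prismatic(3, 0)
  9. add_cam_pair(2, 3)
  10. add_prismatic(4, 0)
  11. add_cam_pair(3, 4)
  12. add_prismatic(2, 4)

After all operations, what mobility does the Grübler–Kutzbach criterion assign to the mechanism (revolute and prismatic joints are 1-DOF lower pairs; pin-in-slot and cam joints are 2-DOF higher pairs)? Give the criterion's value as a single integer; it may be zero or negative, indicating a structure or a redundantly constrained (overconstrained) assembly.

[1;0;0] (link 0 is ground)
L+ [2;0;0]
P(0,1)∈J1 [2;1;0]
L+ [3;1;0]
PS(2,1)∈J2 [3;1;1]
L+ [4;1;1]
P(3,1)∈J1 [4;2;1]
L+ [5;2;1]
P(3,0)∈J1 [5;3;1]
C(2,3)∈J2 [5;3;2]
P(4,0)∈J1 [5;4;2]
C(3,4)∈J2 [5;4;3]
P(2,4)∈J1 [5;5;3]
mobility = 12 − 10 − 3 = -1

M = -1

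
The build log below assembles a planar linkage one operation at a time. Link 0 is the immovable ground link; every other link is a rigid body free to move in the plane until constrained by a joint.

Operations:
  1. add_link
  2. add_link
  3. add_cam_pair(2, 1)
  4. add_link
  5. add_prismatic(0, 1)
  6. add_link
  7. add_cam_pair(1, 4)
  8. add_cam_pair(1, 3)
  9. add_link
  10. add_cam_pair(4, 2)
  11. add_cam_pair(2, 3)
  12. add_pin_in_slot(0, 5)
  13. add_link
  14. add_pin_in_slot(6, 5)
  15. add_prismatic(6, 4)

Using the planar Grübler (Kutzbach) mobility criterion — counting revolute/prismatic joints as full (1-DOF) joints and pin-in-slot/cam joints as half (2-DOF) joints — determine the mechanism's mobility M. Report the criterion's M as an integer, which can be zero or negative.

M = 7

L=1 J1=0 J2=0
add link → L=2 J1=0 J2=0
add link → L=3 J1=0 J2=0
C@2,1 dof=2 J2 → L=3 J1=0 J2=1
add link → L=4 J1=0 J2=1
P@0,1 dof=1 J1 → L=4 J1=1 J2=1
add link → L=5 J1=1 J2=1
C@1,4 dof=2 J2 → L=5 J1=1 J2=2
C@1,3 dof=2 J2 → L=5 J1=1 J2=3
add link → L=6 J1=1 J2=3
C@4,2 dof=2 J2 → L=6 J1=1 J2=4
C@2,3 dof=2 J2 → L=6 J1=1 J2=5
PS@0,5 dof=2 J2 → L=6 J1=1 J2=6
add link → L=7 J1=1 J2=6
PS@6,5 dof=2 J2 → L=7 J1=1 J2=7
P@6,4 dof=1 J1 → L=7 J1=2 J2=7
M=3(L−1)−2J1−J2=3·6−2·2−7=7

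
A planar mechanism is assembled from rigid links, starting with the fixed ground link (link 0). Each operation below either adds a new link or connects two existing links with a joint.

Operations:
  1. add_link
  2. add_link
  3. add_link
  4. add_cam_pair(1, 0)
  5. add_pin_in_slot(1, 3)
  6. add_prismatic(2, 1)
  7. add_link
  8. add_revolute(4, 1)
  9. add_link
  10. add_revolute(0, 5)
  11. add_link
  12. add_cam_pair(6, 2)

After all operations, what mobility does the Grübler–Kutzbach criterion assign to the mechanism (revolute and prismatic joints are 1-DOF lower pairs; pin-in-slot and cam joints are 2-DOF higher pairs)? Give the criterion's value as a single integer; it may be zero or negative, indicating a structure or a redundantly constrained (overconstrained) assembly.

M = 9

link 0 = ground. State L|J1|J2 = 1|0|0
+link1  2|0|0
+link2  3|0|0
+link3  4|0|0
C(1,0) f=2→J2  4|0|1
PS(1,3) f=2→J2  4|0|2
P(2,1) f=1→J1  4|1|2
+link4  5|1|2
R(4,1) f=1→J1  5|2|2
+link5  6|2|2
R(0,5) f=1→J1  6|3|2
+link6  7|3|2
C(6,2) f=2→J2  7|3|3
M = 3(7−1)−2·3−3 = 18−6−3 = 9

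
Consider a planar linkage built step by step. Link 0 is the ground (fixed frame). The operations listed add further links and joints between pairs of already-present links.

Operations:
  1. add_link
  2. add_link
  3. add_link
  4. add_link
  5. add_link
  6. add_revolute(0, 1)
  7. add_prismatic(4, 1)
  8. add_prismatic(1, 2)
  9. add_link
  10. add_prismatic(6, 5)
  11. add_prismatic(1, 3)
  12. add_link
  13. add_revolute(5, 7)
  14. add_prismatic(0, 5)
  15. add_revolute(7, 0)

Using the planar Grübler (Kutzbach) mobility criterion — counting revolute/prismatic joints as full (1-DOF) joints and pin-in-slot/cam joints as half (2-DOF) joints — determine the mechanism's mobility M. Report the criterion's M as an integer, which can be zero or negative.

M = 5

[1;0;0] (link 0 is ground)
L+ [2;0;0]
L+ [3;0;0]
L+ [4;0;0]
L+ [5;0;0]
L+ [6;0;0]
R(0,1)∈J1 [6;1;0]
P(4,1)∈J1 [6;2;0]
P(1,2)∈J1 [6;3;0]
L+ [7;3;0]
P(6,5)∈J1 [7;4;0]
P(1,3)∈J1 [7;5;0]
L+ [8;5;0]
R(5,7)∈J1 [8;6;0]
P(0,5)∈J1 [8;7;0]
R(7,0)∈J1 [8;8;0]
mobility = 21 − 16 − 0 = 5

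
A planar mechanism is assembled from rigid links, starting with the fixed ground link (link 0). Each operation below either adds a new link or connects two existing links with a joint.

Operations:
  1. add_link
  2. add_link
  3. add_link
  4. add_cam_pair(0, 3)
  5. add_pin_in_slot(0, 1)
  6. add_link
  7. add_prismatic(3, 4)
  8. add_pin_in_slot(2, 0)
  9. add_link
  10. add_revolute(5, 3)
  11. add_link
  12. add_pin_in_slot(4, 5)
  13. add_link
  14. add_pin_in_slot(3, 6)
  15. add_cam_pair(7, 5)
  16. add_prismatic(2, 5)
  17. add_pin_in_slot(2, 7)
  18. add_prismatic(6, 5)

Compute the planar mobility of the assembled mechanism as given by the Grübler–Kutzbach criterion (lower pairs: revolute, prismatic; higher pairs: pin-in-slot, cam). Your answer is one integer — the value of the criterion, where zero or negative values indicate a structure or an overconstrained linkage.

M = 6

L=1 J1=0 J2=0
add link → L=2 J1=0 J2=0
add link → L=3 J1=0 J2=0
add link → L=4 J1=0 J2=0
C@0,3 dof=2 J2 → L=4 J1=0 J2=1
PS@0,1 dof=2 J2 → L=4 J1=0 J2=2
add link → L=5 J1=0 J2=2
P@3,4 dof=1 J1 → L=5 J1=1 J2=2
PS@2,0 dof=2 J2 → L=5 J1=1 J2=3
add link → L=6 J1=1 J2=3
R@5,3 dof=1 J1 → L=6 J1=2 J2=3
add link → L=7 J1=2 J2=3
PS@4,5 dof=2 J2 → L=7 J1=2 J2=4
add link → L=8 J1=2 J2=4
PS@3,6 dof=2 J2 → L=8 J1=2 J2=5
C@7,5 dof=2 J2 → L=8 J1=2 J2=6
P@2,5 dof=1 J1 → L=8 J1=3 J2=6
PS@2,7 dof=2 J2 → L=8 J1=3 J2=7
P@6,5 dof=1 J1 → L=8 J1=4 J2=7
M=3(L−1)−2J1−J2=3·7−2·4−7=6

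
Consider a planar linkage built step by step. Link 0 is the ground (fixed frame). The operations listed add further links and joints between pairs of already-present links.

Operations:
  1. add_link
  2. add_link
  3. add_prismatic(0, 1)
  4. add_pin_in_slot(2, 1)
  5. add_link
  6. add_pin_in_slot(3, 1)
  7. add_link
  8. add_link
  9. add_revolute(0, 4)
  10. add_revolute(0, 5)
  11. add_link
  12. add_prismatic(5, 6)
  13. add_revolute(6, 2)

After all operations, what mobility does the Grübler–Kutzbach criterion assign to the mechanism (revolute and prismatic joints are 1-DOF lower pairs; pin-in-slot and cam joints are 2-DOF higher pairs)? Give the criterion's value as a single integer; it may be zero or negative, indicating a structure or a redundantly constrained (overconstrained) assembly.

link 0 = ground. State L|J1|J2 = 1|0|0
+link1  2|0|0
+link2  3|0|0
P(0,1) f=1→J1  3|1|0
PS(2,1) f=2→J2  3|1|1
+link3  4|1|1
PS(3,1) f=2→J2  4|1|2
+link4  5|1|2
+link5  6|1|2
R(0,4) f=1→J1  6|2|2
R(0,5) f=1→J1  6|3|2
+link6  7|3|2
P(5,6) f=1→J1  7|4|2
R(6,2) f=1→J1  7|5|2
M = 3(7−1)−2·5−2 = 18−10−2 = 6

M = 6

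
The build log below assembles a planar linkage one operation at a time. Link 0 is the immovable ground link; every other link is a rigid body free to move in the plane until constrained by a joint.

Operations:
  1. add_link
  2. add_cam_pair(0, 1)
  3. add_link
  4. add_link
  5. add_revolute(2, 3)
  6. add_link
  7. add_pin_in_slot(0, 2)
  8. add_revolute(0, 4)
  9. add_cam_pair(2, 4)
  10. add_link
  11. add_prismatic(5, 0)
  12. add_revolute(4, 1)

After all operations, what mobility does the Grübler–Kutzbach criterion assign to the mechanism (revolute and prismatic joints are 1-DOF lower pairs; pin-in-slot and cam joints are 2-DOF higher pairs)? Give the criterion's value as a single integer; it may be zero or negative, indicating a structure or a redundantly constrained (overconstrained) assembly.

M = 4

ground; <1,0,0>
#1 <2,0,0>
C:0↔1 J2 <2,0,1>
#2 <3,0,1>
#3 <4,0,1>
R:2↔3 J1 <4,1,1>
#4 <5,1,1>
PS:0↔2 J2 <5,1,2>
R:0↔4 J1 <5,2,2>
C:2↔4 J2 <5,2,3>
#5 <6,2,3>
P:5↔0 J1 <6,3,3>
R:4↔1 J1 <6,4,3>
3×5 − 2×4 − 1×3 = 4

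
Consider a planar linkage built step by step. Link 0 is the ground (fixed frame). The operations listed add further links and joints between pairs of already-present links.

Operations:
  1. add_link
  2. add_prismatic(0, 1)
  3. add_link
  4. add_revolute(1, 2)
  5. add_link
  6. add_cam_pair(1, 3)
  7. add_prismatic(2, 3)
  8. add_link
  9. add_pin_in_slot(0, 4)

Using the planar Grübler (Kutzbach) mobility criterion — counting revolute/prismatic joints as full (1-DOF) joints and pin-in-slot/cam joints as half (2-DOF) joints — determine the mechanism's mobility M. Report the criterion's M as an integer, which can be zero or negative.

M = 4

[1;0;0] (link 0 is ground)
L+ [2;0;0]
P(0,1)∈J1 [2;1;0]
L+ [3;1;0]
R(1,2)∈J1 [3;2;0]
L+ [4;2;0]
C(1,3)∈J2 [4;2;1]
P(2,3)∈J1 [4;3;1]
L+ [5;3;1]
PS(0,4)∈J2 [5;3;2]
mobility = 12 − 6 − 2 = 4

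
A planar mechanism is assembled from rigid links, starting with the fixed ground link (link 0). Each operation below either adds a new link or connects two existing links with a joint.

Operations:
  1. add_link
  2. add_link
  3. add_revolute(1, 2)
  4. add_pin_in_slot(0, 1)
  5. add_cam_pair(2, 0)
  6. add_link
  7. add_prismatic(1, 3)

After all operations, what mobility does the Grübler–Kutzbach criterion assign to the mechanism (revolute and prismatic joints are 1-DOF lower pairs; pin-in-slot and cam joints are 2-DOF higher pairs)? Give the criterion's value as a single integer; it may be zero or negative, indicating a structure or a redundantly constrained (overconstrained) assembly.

M = 3

(L,J1,J2)=(1,0,0); link0 fixed
link1: (2,0,0)
link2: (3,0,0)
R 1-2 [J1]: (3,1,0)
PS 0-1 [J2]: (3,1,1)
C 2-0 [J2]: (3,1,2)
link3: (4,1,2)
P 1-3 [J1]: (4,2,2)
Grübler: 3·3 − 2·2 − 2 = 3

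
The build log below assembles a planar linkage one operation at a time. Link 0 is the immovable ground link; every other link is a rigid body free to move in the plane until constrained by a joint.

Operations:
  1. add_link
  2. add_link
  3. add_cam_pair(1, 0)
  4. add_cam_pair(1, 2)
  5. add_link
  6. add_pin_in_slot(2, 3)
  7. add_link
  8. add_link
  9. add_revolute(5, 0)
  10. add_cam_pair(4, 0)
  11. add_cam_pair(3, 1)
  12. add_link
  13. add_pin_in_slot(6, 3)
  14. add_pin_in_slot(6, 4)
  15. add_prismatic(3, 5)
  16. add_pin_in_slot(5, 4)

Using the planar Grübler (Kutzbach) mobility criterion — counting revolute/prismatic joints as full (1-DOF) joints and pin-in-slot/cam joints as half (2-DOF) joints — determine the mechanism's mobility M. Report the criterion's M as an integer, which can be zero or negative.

M = 6

ground; <1,0,0>
#1 <2,0,0>
#2 <3,0,0>
C:1↔0 J2 <3,0,1>
C:1↔2 J2 <3,0,2>
#3 <4,0,2>
PS:2↔3 J2 <4,0,3>
#4 <5,0,3>
#5 <6,0,3>
R:5↔0 J1 <6,1,3>
C:4↔0 J2 <6,1,4>
C:3↔1 J2 <6,1,5>
#6 <7,1,5>
PS:6↔3 J2 <7,1,6>
PS:6↔4 J2 <7,1,7>
P:3↔5 J1 <7,2,7>
PS:5↔4 J2 <7,2,8>
3×6 − 2×2 − 1×8 = 6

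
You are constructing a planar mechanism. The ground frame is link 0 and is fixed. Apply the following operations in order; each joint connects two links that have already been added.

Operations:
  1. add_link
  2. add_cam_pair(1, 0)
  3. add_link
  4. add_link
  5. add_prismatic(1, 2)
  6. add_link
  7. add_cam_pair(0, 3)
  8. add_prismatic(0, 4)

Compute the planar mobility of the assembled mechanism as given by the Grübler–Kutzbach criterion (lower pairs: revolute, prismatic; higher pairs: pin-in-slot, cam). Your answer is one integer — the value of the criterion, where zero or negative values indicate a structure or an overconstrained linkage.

M = 6

[1;0;0] (link 0 is ground)
L+ [2;0;0]
C(1,0)∈J2 [2;0;1]
L+ [3;0;1]
L+ [4;0;1]
P(1,2)∈J1 [4;1;1]
L+ [5;1;1]
C(0,3)∈J2 [5;1;2]
P(0,4)∈J1 [5;2;2]
mobility = 12 − 4 − 2 = 6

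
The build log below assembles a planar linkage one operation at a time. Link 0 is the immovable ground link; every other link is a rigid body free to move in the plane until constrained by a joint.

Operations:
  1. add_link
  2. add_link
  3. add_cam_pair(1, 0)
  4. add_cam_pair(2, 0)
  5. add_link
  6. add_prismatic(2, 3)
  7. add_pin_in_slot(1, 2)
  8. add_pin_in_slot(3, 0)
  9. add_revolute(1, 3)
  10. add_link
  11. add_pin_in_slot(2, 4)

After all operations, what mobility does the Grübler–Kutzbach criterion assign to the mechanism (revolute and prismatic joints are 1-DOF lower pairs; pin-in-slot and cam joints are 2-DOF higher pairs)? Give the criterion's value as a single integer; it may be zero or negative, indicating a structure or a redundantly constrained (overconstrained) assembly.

(L,J1,J2)=(1,0,0); link0 fixed
link1: (2,0,0)
link2: (3,0,0)
C 1-0 [J2]: (3,0,1)
C 2-0 [J2]: (3,0,2)
link3: (4,0,2)
P 2-3 [J1]: (4,1,2)
PS 1-2 [J2]: (4,1,3)
PS 3-0 [J2]: (4,1,4)
R 1-3 [J1]: (4,2,4)
link4: (5,2,4)
PS 2-4 [J2]: (5,2,5)
Grübler: 3·4 − 2·2 − 5 = 3

M = 3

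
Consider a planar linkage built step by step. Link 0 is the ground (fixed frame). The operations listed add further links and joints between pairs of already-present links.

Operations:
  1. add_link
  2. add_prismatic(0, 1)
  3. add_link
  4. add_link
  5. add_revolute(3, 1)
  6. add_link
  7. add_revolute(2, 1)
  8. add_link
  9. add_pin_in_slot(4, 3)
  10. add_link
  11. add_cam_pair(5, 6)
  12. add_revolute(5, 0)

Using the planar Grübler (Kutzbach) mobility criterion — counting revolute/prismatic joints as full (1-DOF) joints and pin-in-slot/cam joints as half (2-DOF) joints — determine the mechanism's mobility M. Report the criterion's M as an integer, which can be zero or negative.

ground; <1,0,0>
#1 <2,0,0>
P:0↔1 J1 <2,1,0>
#2 <3,1,0>
#3 <4,1,0>
R:3↔1 J1 <4,2,0>
#4 <5,2,0>
R:2↔1 J1 <5,3,0>
#5 <6,3,0>
PS:4↔3 J2 <6,3,1>
#6 <7,3,1>
C:5↔6 J2 <7,3,2>
R:5↔0 J1 <7,4,2>
3×6 − 2×4 − 1×2 = 8

M = 8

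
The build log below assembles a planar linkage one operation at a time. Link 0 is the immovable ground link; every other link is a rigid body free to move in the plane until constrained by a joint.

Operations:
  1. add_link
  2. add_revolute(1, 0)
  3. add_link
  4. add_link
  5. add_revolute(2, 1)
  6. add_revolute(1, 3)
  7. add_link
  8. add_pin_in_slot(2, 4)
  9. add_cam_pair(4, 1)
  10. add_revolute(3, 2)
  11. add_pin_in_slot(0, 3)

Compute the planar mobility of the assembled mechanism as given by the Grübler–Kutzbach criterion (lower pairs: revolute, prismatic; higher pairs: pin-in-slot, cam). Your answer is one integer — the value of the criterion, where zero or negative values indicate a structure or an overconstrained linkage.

ground; <1,0,0>
#1 <2,0,0>
R:1↔0 J1 <2,1,0>
#2 <3,1,0>
#3 <4,1,0>
R:2↔1 J1 <4,2,0>
R:1↔3 J1 <4,3,0>
#4 <5,3,0>
PS:2↔4 J2 <5,3,1>
C:4↔1 J2 <5,3,2>
R:3↔2 J1 <5,4,2>
PS:0↔3 J2 <5,4,3>
3×4 − 2×4 − 1×3 = 1

M = 1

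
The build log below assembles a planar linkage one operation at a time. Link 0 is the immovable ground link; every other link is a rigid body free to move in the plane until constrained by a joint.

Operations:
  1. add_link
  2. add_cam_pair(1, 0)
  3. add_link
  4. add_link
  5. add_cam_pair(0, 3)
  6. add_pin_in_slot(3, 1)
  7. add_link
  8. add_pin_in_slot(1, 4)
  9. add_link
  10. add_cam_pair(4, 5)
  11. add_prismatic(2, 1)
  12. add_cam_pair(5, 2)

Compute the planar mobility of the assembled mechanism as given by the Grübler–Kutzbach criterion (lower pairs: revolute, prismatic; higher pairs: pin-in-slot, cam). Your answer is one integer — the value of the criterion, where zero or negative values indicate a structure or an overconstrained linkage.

M = 7

(L,J1,J2)=(1,0,0); link0 fixed
link1: (2,0,0)
C 1-0 [J2]: (2,0,1)
link2: (3,0,1)
link3: (4,0,1)
C 0-3 [J2]: (4,0,2)
PS 3-1 [J2]: (4,0,3)
link4: (5,0,3)
PS 1-4 [J2]: (5,0,4)
link5: (6,0,4)
C 4-5 [J2]: (6,0,5)
P 2-1 [J1]: (6,1,5)
C 5-2 [J2]: (6,1,6)
Grübler: 3·5 − 2·1 − 6 = 7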